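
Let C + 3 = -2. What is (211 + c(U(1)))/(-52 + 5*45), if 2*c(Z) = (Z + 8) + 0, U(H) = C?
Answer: 425/346 ≈ 1.2283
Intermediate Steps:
C = -5 (C = -3 - 2 = -5)
U(H) = -5
c(Z) = 4 + Z/2 (c(Z) = ((Z + 8) + 0)/2 = ((8 + Z) + 0)/2 = (8 + Z)/2 = 4 + Z/2)
(211 + c(U(1)))/(-52 + 5*45) = (211 + (4 + (1/2)*(-5)))/(-52 + 5*45) = (211 + (4 - 5/2))/(-52 + 225) = (211 + 3/2)/173 = (425/2)*(1/173) = 425/346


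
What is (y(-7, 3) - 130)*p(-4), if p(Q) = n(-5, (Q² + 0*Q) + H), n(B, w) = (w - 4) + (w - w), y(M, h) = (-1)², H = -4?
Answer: -1032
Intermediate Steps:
y(M, h) = 1
n(B, w) = -4 + w (n(B, w) = (-4 + w) + 0 = -4 + w)
p(Q) = -8 + Q² (p(Q) = -4 + ((Q² + 0*Q) - 4) = -4 + ((Q² + 0) - 4) = -4 + (Q² - 4) = -4 + (-4 + Q²) = -8 + Q²)
(y(-7, 3) - 130)*p(-4) = (1 - 130)*(-8 + (-4)²) = -129*(-8 + 16) = -129*8 = -1032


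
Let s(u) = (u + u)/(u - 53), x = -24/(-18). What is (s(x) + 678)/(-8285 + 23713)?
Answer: 52541/1195670 ≈ 0.043943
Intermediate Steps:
x = 4/3 (x = -24*(-1/18) = 4/3 ≈ 1.3333)
s(u) = 2*u/(-53 + u) (s(u) = (2*u)/(-53 + u) = 2*u/(-53 + u))
(s(x) + 678)/(-8285 + 23713) = (2*(4/3)/(-53 + 4/3) + 678)/(-8285 + 23713) = (2*(4/3)/(-155/3) + 678)/15428 = (2*(4/3)*(-3/155) + 678)*(1/15428) = (-8/155 + 678)*(1/15428) = (105082/155)*(1/15428) = 52541/1195670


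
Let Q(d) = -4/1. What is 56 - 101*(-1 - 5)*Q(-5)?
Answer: -2368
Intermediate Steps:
Q(d) = -4
56 - 101*(-1 - 5)*Q(-5) = 56 - 101*(-1 - 5)*(-4) = 56 - (-606)*(-4) = 56 - 101*24 = 56 - 2424 = -2368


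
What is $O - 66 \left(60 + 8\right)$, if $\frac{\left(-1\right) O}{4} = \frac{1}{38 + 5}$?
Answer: $- \frac{192988}{43} \approx -4488.1$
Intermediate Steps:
$O = - \frac{4}{43}$ ($O = - \frac{4}{38 + 5} = - \frac{4}{43} \approx -0.093023$)
$O - 66 \left(60 + 8\right) = - \frac{4}{43} - 66 \left(60 + 8\right) = - \frac{4}{43} - 4488 = - \frac{192988}{43}$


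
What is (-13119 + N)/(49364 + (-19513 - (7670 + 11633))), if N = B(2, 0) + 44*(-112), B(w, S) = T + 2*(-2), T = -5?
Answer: -4514/2637 ≈ -1.7118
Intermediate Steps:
B(w, S) = -9 (B(w, S) = -5 + 2*(-2) = -5 - 4 = -9)
N = -4937 (N = -9 + 44*(-112) = -9 - 4928 = -4937)
(-13119 + N)/(49364 + (-19513 - (7670 + 11633))) = (-13119 - 4937)/(49364 + (-19513 - (7670 + 11633))) = -18056/(49364 + (-19513 - 1*19303)) = -18056/(49364 + (-19513 - 19303)) = -18056/(49364 - 38816) = -18056/10548 = -18056*1/10548 = -4514/2637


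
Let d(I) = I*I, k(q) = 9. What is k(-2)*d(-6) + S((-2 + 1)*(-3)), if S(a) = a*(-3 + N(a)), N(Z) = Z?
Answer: 324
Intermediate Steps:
d(I) = I²
S(a) = a*(-3 + a)
k(-2)*d(-6) + S((-2 + 1)*(-3)) = 9*(-6)² + ((-2 + 1)*(-3))*(-3 + (-2 + 1)*(-3)) = 9*36 + (-1*(-3))*(-3 - 1*(-3)) = 324 + 3*(-3 + 3) = 324 + 3*0 = 324 + 0 = 324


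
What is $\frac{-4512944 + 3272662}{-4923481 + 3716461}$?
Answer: $\frac{620141}{603510} \approx 1.0276$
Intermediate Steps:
$\frac{-4512944 + 3272662}{-4923481 + 3716461} = - \frac{1240282}{-1207020} = \left(-1240282\right) \left(- \frac{1}{1207020}\right) = \frac{620141}{603510}$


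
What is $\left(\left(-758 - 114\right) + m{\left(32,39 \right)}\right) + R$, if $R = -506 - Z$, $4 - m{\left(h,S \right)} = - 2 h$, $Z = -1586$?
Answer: $276$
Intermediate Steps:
$m{\left(h,S \right)} = 4 + 2 h$ ($m{\left(h,S \right)} = 4 - - 2 h = 4 + 2 h$)
$R = 1080$ ($R = -506 - -1586 = -506 + 1586 = 1080$)
$\left(\left(-758 - 114\right) + m{\left(32,39 \right)}\right) + R = \left(\left(-758 - 114\right) + \left(4 + 2 \cdot 32\right)\right) + 1080 = \left(-872 + \left(4 + 64\right)\right) + 1080 = \left(-872 + 68\right) + 1080 = -804 + 1080 = 276$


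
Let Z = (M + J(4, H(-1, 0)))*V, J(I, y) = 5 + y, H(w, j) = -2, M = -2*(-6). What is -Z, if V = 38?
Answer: -570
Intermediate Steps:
M = 12
Z = 570 (Z = (12 + (5 - 2))*38 = (12 + 3)*38 = 15*38 = 570)
-Z = -1*570 = -570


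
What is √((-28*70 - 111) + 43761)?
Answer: √41690 ≈ 204.18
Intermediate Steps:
√((-28*70 - 111) + 43761) = √((-1960 - 111) + 43761) = √(-2071 + 43761) = √41690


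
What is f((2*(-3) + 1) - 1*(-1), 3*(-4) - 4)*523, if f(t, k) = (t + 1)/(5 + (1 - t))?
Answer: -1569/10 ≈ -156.90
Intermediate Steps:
f(t, k) = (1 + t)/(6 - t)
f((2*(-3) + 1) - 1*(-1), 3*(-4) - 4)*523 = ((-1 - ((2*(-3) + 1) - 1*(-1)))/(-6 + ((2*(-3) + 1) - 1*(-1))))*523 = ((-1 - ((-6 + 1) + 1))/(-6 + ((-6 + 1) + 1)))*523 = ((-1 - (-5 + 1))/(-6 + (-5 + 1)))*523 = ((-1 - 1*(-4))/(-6 - 4))*523 = ((-1 + 4)/(-10))*523 = -1/10*3*523 = -3/10*523 = -1569/10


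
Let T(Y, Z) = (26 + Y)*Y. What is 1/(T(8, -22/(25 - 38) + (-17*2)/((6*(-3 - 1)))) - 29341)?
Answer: -1/29069 ≈ -3.4401e-5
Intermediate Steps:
T(Y, Z) = Y*(26 + Y)
1/(T(8, -22/(25 - 38) + (-17*2)/((6*(-3 - 1)))) - 29341) = 1/(8*(26 + 8) - 29341) = 1/(8*34 - 29341) = 1/(272 - 29341) = 1/(-29069) = -1/29069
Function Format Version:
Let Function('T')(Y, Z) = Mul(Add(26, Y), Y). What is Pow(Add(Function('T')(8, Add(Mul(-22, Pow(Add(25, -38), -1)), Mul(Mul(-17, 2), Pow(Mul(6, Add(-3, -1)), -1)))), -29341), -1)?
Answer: Rational(-1, 29069) ≈ -3.4401e-5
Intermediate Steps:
Function('T')(Y, Z) = Mul(Y, Add(26, Y))
Pow(Add(Function('T')(8, Add(Mul(-22, Pow(Add(25, -38), -1)), Mul(Mul(-17, 2), Pow(Mul(6, Add(-3, -1)), -1)))), -29341), -1) = Pow(Add(Mul(8, Add(26, 8)), -29341), -1) = Pow(Add(Mul(8, 34), -29341), -1) = Pow(Add(272, -29341), -1) = Pow(-29069, -1) = Rational(-1, 29069)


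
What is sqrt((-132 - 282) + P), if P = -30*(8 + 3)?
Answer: 2*I*sqrt(186) ≈ 27.276*I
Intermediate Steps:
P = -330 (P = -30*11 = -330)
sqrt((-132 - 282) + P) = sqrt((-132 - 282) - 330) = sqrt(-414 - 330) = sqrt(-744) = 2*I*sqrt(186)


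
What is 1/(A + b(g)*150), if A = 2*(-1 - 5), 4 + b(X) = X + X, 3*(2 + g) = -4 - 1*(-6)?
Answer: -1/1012 ≈ -0.00098814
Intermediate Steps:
g = -4/3 (g = -2 + (-4 - 1*(-6))/3 = -2 + (-4 + 6)/3 = -2 + (⅓)*2 = -2 + ⅔ = -4/3 ≈ -1.3333)
b(X) = -4 + 2*X (b(X) = -4 + (X + X) = -4 + 2*X)
A = -12 (A = 2*(-6) = -12)
1/(A + b(g)*150) = 1/(-12 + (-4 + 2*(-4/3))*150) = 1/(-12 + (-4 - 8/3)*150) = 1/(-12 - 20/3*150) = 1/(-12 - 1000) = 1/(-1012) = -1/1012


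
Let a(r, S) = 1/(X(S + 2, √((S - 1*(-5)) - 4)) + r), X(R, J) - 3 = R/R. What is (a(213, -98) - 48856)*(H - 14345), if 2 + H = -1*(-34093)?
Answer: -209342175246/217 ≈ -9.6471e+8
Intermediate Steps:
X(R, J) = 4 (X(R, J) = 3 + R/R = 3 + 1 = 4)
a(r, S) = 1/(4 + r)
H = 34091 (H = -2 - 1*(-34093) = -2 + 34093 = 34091)
(a(213, -98) - 48856)*(H - 14345) = (1/(4 + 213) - 48856)*(34091 - 14345) = (1/217 - 48856)*19746 = -10601751/217*19746 = -209342175246/217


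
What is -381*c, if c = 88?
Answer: -33528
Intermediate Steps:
-381*c = -381*88 = -33528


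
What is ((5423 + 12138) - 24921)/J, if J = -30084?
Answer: 80/327 ≈ 0.24465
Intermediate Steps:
((5423 + 12138) - 24921)/J = ((5423 + 12138) - 24921)/(-30084) = (17561 - 24921)*(-1/30084) = -7360*(-1/30084) = 80/327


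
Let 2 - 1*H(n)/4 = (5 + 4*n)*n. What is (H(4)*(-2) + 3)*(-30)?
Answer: -19770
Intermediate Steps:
H(n) = 8 - 4*n*(5 + 4*n) (H(n) = 8 - 4*(5 + 4*n)*n = 8 - 4*n*(5 + 4*n))
(H(4)*(-2) + 3)*(-30) = ((8 - 20*4 - 16*4**2)*(-2) + 3)*(-30) = ((8 - 80 - 16*16)*(-2) + 3)*(-30) = ((8 - 80 - 256)*(-2) + 3)*(-30) = (-328*(-2) + 3)*(-30) = (656 + 3)*(-30) = 659*(-30) = -19770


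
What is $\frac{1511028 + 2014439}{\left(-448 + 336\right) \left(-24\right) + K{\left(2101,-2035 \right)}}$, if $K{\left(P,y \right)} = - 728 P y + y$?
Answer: $\frac{3525467}{3112590133} \approx 0.0011326$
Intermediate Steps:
$K{\left(P,y \right)} = y - 728 P y$ ($K{\left(P,y \right)} = - 728 P y + y = y - 728 P y$)
$\frac{1511028 + 2014439}{\left(-448 + 336\right) \left(-24\right) + K{\left(2101,-2035 \right)}} = \frac{1511028 + 2014439}{\left(-448 + 336\right) \left(-24\right) - 2035 \left(1 - 1529528\right)} = \frac{3525467}{\left(-112\right) \left(-24\right) - 2035 \left(1 - 1529528\right)} = \frac{3525467}{2688 - -3112587445} = \frac{3525467}{2688 + 3112587445} = \frac{3525467}{3112590133}$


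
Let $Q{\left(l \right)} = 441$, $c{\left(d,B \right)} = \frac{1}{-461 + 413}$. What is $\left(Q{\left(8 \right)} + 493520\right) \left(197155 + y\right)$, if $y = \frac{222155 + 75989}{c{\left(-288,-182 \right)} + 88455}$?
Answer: $\frac{31807391252269129}{326603} \approx 9.7389 \cdot 10^{10}$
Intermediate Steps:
$c{\left(d,B \right)} = - \frac{1}{48}$ ($c{\left(d,B \right)} = \frac{1}{-48} = - \frac{1}{48}$)
$y = \frac{14310912}{4245839}$ ($y = \frac{222155 + 75989}{- \frac{1}{48} + 88455} = \frac{298144}{\frac{4245839}{48}} = 298144 \cdot \frac{48}{4245839} = \frac{14310912}{4245839} \approx 3.3706$)
$\left(Q{\left(8 \right)} + 493520\right) \left(197155 + y\right) = \left(441 + 493520\right) \left(197155 + \frac{14310912}{4245839}\right) = 493961 \cdot \frac{837102698957}{4245839} = \frac{31807391252269129}{326603}$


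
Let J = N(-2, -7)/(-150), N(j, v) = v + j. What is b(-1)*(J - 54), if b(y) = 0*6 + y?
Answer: 2697/50 ≈ 53.940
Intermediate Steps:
N(j, v) = j + v
b(y) = y (b(y) = 0 + y = y)
J = 3/50 (J = (-2 - 7)/(-150) = -9*(-1/150) = 3/50 ≈ 0.060000)
b(-1)*(J - 54) = -(3/50 - 54) = -1*(-2697/50) = 2697/50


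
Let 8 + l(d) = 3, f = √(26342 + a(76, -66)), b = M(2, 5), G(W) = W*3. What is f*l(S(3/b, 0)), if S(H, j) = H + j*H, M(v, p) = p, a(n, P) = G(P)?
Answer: -20*√1634 ≈ -808.46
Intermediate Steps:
G(W) = 3*W
a(n, P) = 3*P
b = 5
S(H, j) = H + H*j
f = 4*√1634 (f = √(26342 + 3*(-66)) = √(26342 - 198) = √26144 = 4*√1634 ≈ 161.69)
l(d) = -5 (l(d) = -8 + 3 = -5)
f*l(S(3/b, 0)) = (4*√1634)*(-5) = -20*√1634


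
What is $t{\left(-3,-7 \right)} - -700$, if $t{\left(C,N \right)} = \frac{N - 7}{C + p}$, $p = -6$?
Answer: $\frac{6314}{9} \approx 701.56$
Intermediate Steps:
$t{\left(C,N \right)} = \frac{-7 + N}{-6 + C}$ ($t{\left(C,N \right)} = \frac{N - 7}{C - 6} = \frac{-7 + N}{-6 + C}$)
$t{\left(-3,-7 \right)} - -700 = \frac{-7 - 7}{-6 - 3} - -700 = \frac{1}{-9} \left(-14\right) + 700 = \left(- \frac{1}{9}\right) \left(-14\right) + 700 = \frac{14}{9} + 700 = \frac{6314}{9}$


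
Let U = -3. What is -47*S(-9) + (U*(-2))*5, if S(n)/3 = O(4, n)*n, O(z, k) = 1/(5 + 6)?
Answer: 1599/11 ≈ 145.36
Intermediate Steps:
O(z, k) = 1/11
S(n) = 3*n/11 (S(n) = 3*(n/11) = 3*n/11)
-47*S(-9) + (U*(-2))*5 = -141*(-9)/11 - 3*(-2)*5 = -47*(-27/11) + 6*5 = 1269/11 + 30 = 1599/11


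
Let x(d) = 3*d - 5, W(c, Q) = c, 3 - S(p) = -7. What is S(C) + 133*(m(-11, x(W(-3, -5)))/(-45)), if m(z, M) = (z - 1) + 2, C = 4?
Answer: 356/9 ≈ 39.556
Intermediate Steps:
S(p) = 10 (S(p) = 3 - 1*(-7) = 3 + 7 = 10)
x(d) = -5 + 3*d
m(z, M) = 1 + z (m(z, M) = (-1 + z) + 2 = 1 + z)
S(C) + 133*(m(-11, x(W(-3, -5)))/(-45)) = 10 + 133*((1 - 11)/(-45)) = 10 + 133*(-10*(-1/45)) = 10 + 133*(2/9) = 10 + 266/9 = 356/9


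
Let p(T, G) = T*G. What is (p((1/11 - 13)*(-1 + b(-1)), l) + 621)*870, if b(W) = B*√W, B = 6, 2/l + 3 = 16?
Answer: 77505690/143 - 1482480*I/143 ≈ 5.42e+5 - 10367.0*I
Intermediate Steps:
l = 2/13 (l = 2/(-3 + 16) = 2/13 ≈ 0.15385)
b(W) = 6*√W
p(T, G) = G*T
(p((1/11 - 13)*(-1 + b(-1)), l) + 621)*870 = (2*((1/11 - 13)*(-1 + 6*√(-1)))/13 + 621)*870 = (2*((1/11 - 13)*(-1 + 6*I))/13 + 621)*870 = (2*(-142*(-1 + 6*I)/11)/13 + 621)*870 = (2*(142/11 - 852*I/11)/13 + 621)*870 = ((284/143 - 1704*I/143) + 621)*870 = (89087/143 - 1704*I/143)*870 = 77505690/143 - 1482480*I/143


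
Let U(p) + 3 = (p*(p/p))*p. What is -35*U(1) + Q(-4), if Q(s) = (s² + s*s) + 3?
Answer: 105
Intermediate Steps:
U(p) = -3 + p² (U(p) = -3 + (p*(p/p))*p = -3 + (p*1)*p = -3 + p*p = -3 + p²)
Q(s) = 3 + 2*s² (Q(s) = (s² + s²) + 3 = 2*s² + 3 = 3 + 2*s²)
-35*U(1) + Q(-4) = -35*(-3 + 1²) + (3 + 2*(-4)²) = -35*(-3 + 1) + (3 + 2*16) = -35*(-2) + (3 + 32) = 70 + 35 = 105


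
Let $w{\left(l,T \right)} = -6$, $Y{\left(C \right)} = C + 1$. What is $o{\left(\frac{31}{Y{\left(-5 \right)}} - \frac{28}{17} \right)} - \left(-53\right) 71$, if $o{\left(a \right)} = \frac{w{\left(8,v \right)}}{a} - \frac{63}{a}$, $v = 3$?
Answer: $\frac{803083}{213} \approx 3770.3$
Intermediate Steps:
$Y{\left(C \right)} = 1 + C$
$o{\left(a \right)} = - \frac{69}{a}$ ($o{\left(a \right)} = - \frac{6}{a} - \frac{63}{a} = - \frac{69}{a}$)
$o{\left(\frac{31}{Y{\left(-5 \right)}} - \frac{28}{17} \right)} - \left(-53\right) 71 = - \frac{69}{\frac{31}{1 - 5} - \frac{28}{17}} - \left(-53\right) 71 = - \frac{69}{\frac{31}{-4} - \frac{28}{17}} - -3763 = - \frac{69}{31 \left(- \frac{1}{4}\right) - \frac{28}{17}} + 3763 = - \frac{69}{- \frac{31}{4} - \frac{28}{17}} + 3763 = - \frac{69}{- \frac{639}{68}} + 3763 = \left(-69\right) \left(- \frac{68}{639}\right) + 3763 = \frac{1564}{213} + 3763 = \frac{803083}{213}$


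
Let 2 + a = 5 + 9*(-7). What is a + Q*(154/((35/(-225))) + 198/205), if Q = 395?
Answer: -16019868/41 ≈ -3.9073e+5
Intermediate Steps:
a = -60 (a = -2 + (5 + 9*(-7)) = -2 + (5 - 63) = -2 - 58 = -60)
a + Q*(154/((35/(-225))) + 198/205) = -60 + 395*(154/((35/(-225))) + 198/205) = -60 + 395*(154/((35*(-1/225))) + 198*(1/205)) = -60 + 395*(154/(-7/45) + 198/205) = -60 + 395*(154*(-45/7) + 198/205) = -60 + 395*(-990 + 198/205) = -60 + 395*(-202752/205) = -60 - 16017408/41 = -16019868/41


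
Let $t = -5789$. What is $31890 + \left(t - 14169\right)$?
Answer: $11932$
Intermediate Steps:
$31890 + \left(t - 14169\right) = 31890 - 19958 = 11932$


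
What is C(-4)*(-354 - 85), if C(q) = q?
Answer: 1756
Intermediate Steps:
C(-4)*(-354 - 85) = -4*(-354 - 85) = -4*(-439) = 1756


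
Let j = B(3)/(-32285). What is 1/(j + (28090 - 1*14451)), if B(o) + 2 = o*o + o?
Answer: 6457/88067021 ≈ 7.3319e-5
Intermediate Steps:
B(o) = -2 + o + o² (B(o) = -2 + (o*o + o) = -2 + (o² + o) = -2 + (o + o²) = -2 + o + o²)
j = -2/6457 (j = (-2 + 3 + 3²)/(-32285) = (-2 + 3 + 9)*(-1/32285) = 10*(-1/32285) = -2/6457 ≈ -0.00030974)
1/(j + (28090 - 1*14451)) = 1/(-2/6457 + (28090 - 1*14451)) = 1/(-2/6457 + (28090 - 14451)) = 1/(-2/6457 + 13639) = 1/(88067021/6457) = 6457/88067021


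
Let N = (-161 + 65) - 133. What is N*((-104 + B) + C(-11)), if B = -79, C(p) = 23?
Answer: 36640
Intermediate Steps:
N = -229 (N = -96 - 133 = -229)
N*((-104 + B) + C(-11)) = -229*((-104 - 79) + 23) = -229*(-183 + 23) = -229*(-160) = 36640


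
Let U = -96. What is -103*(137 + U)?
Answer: -4223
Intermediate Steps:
-103*(137 + U) = -103*(137 - 96) = -103*41 = -4223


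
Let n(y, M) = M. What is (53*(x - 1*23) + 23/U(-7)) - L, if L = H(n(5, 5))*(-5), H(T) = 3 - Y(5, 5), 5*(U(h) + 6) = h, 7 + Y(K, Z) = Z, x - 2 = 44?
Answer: 45913/37 ≈ 1240.9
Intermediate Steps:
x = 46 (x = 2 + 44 = 46)
Y(K, Z) = -7 + Z
U(h) = -6 + h/5
H(T) = 5 (H(T) = 3 - (-7 + 5) = 3 - 1*(-2) = 3 + 2 = 5)
L = -25 (L = 5*(-5) = -25)
(53*(x - 1*23) + 23/U(-7)) - L = (53*(46 - 1*23) + 23/(-6 + (⅕)*(-7))) - 1*(-25) = (53*(46 - 23) + 23/(-6 - 7/5)) + 25 = (53*23 + 23/(-37/5)) + 25 = (1219 + 23*(-5/37)) + 25 = (1219 - 115/37) + 25 = 44988/37 + 25 = 45913/37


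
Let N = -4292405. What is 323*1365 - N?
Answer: 4733300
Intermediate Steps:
323*1365 - N = 323*1365 - 1*(-4292405) = 440895 + 4292405 = 4733300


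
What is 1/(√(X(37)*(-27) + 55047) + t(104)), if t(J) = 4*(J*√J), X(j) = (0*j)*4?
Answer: 1/(√55047 + 832*√26) ≈ 0.00022336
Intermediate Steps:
X(j) = 0 (X(j) = 0*4 = 0)
t(J) = 4*J^(3/2)
1/(√(X(37)*(-27) + 55047) + t(104)) = 1/(√(0*(-27) + 55047) + 4*104^(3/2)) = 1/(√(0 + 55047) + 4*(208*√26)) = 1/(√55047 + 832*√26)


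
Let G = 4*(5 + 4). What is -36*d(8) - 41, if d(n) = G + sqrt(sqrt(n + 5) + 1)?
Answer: -1337 - 36*sqrt(1 + sqrt(13)) ≈ -1414.3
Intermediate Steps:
G = 36 (G = 4*9 = 36)
d(n) = 36 + sqrt(1 + sqrt(5 + n)) (d(n) = 36 + sqrt(sqrt(n + 5) + 1) = 36 + sqrt(sqrt(5 + n) + 1) = 36 + sqrt(1 + sqrt(5 + n)))
-36*d(8) - 41 = -36*(36 + sqrt(1 + sqrt(5 + 8))) - 41 = -36*(36 + sqrt(1 + sqrt(13))) - 41 = (-1296 - 36*sqrt(1 + sqrt(13))) - 41 = -1337 - 36*sqrt(1 + sqrt(13))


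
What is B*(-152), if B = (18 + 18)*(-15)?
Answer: 82080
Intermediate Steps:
B = -540 (B = 36*(-15) = -540)
B*(-152) = -540*(-152) = 82080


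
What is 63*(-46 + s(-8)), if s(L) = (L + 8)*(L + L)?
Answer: -2898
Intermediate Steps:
s(L) = 2*L*(8 + L) (s(L) = (8 + L)*(2*L) = 2*L*(8 + L))
63*(-46 + s(-8)) = 63*(-46 + 2*(-8)*(8 - 8)) = 63*(-46 + 2*(-8)*0) = 63*(-46 + 0) = 63*(-46) = -2898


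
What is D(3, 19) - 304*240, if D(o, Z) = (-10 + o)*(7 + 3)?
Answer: -73030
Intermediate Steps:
D(o, Z) = -100 + 10*o (D(o, Z) = (-10 + o)*10 = -100 + 10*o)
D(3, 19) - 304*240 = (-100 + 10*3) - 304*240 = (-100 + 30) - 72960 = -70 - 72960 = -73030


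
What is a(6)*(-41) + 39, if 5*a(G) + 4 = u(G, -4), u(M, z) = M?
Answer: 113/5 ≈ 22.600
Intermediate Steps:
a(G) = -⅘ + G/5
a(6)*(-41) + 39 = (-⅘ + (⅕)*6)*(-41) + 39 = (-⅘ + 6/5)*(-41) + 39 = (⅖)*(-41) + 39 = -82/5 + 39 = 113/5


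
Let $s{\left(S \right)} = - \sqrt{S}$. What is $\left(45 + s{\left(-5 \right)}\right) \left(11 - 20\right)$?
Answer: $-405 + 9 i \sqrt{5} \approx -405.0 + 20.125 i$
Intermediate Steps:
$\left(45 + s{\left(-5 \right)}\right) \left(11 - 20\right) = \left(45 - \sqrt{-5}\right) \left(11 - 20\right) = \left(45 - i \sqrt{5}\right) \left(-9\right) = -405 + 9 i \sqrt{5}$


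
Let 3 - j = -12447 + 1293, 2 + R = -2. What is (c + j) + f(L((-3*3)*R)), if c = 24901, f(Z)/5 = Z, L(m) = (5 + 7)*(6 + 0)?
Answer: 36418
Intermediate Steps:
R = -4 (R = -2 - 2 = -4)
j = 11157 (j = 3 - (-12447 + 1293) = 3 - 1*(-11154) = 3 + 11154 = 11157)
L(m) = 72 (L(m) = 12*6 = 72)
f(Z) = 5*Z
(c + j) + f(L((-3*3)*R)) = (24901 + 11157) + 5*72 = 36058 + 360 = 36418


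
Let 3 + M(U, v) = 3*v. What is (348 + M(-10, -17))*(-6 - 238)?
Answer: -71736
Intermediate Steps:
M(U, v) = -3 + 3*v
(348 + M(-10, -17))*(-6 - 238) = (348 + (-3 + 3*(-17)))*(-6 - 238) = (348 + (-3 - 51))*(-244) = (348 - 54)*(-244) = 294*(-244) = -71736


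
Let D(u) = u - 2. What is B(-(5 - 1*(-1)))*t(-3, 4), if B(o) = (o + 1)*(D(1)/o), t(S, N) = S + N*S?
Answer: 25/2 ≈ 12.500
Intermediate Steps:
D(u) = -2 + u
B(o) = -(1 + o)/o (B(o) = (o + 1)*((-2 + 1)/o) = (1 + o)*(-1/o) = -(1 + o)/o)
B(-(5 - 1*(-1)))*t(-3, 4) = ((-1 - (-1)*(5 - 1*(-1)))/((-(5 - 1*(-1)))))*(-3*(1 + 4)) = ((-1 - (-1)*(5 + 1))/((-(5 + 1))))*(-3*5) = ((-1 - (-1)*6)/((-1*6)))*(-15) = ((-1 - 1*(-6))/(-6))*(-15) = -(-1 + 6)/6*(-15) = -⅙*5*(-15) = -⅚*(-15) = 25/2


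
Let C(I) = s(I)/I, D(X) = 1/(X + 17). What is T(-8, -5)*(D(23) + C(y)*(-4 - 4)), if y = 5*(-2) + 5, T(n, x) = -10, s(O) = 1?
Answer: -65/4 ≈ -16.250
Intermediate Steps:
D(X) = 1/(17 + X)
y = -5 (y = -10 + 5 = -5)
C(I) = 1/I
T(-8, -5)*(D(23) + C(y)*(-4 - 4)) = -10*(1/(17 + 23) + (-4 - 4)/(-5)) = -10*(1/40 - ⅕*(-8)) = -10*(1/40 + 8/5) = -10*13/8 = -65/4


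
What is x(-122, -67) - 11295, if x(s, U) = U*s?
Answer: -3121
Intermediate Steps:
x(-122, -67) - 11295 = -67*(-122) - 11295 = 8174 - 11295 = -3121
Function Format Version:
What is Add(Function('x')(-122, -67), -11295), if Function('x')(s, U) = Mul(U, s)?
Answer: -3121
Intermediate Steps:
Add(Function('x')(-122, -67), -11295) = Add(Mul(-67, -122), -11295) = Add(8174, -11295) = -3121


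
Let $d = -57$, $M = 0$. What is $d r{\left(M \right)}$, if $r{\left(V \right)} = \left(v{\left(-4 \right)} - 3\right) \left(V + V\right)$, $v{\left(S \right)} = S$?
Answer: $0$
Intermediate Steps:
$r{\left(V \right)} = - 14 V$ ($r{\left(V \right)} = \left(-4 - 3\right) \left(V + V\right) = - 7 \cdot 2 V = - 14 V$)
$d r{\left(M \right)} = - 57 \left(\left(-14\right) 0\right) = \left(-57\right) 0 = 0$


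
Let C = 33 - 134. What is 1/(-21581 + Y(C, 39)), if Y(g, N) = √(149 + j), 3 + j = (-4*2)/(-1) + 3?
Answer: -21581/465739404 - √157/465739404 ≈ -4.6364e-5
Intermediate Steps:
C = -101
j = 8 (j = -3 + ((-4*2)/(-1) + 3) = -3 + (-1*(-8) + 3) = -3 + (8 + 3) = -3 + 11 = 8)
Y(g, N) = √157 (Y(g, N) = √(149 + 8) = √157)
1/(-21581 + Y(C, 39)) = 1/(-21581 + √157)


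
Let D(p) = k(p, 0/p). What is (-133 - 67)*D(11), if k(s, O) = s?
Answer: -2200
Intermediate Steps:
D(p) = p
(-133 - 67)*D(11) = (-133 - 67)*11 = -200*11 = -2200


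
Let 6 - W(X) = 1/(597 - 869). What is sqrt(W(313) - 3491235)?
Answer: I*sqrt(16143442879)/68 ≈ 1868.5*I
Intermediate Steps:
W(X) = 1633/272 (W(X) = 6 - 1/(597 - 869) = 6 - 1/(-272) = 6 - 1*(-1/272) = 6 + 1/272 = 1633/272)
sqrt(W(313) - 3491235) = sqrt(1633/272 - 3491235) = sqrt(-949614287/272) = I*sqrt(16143442879)/68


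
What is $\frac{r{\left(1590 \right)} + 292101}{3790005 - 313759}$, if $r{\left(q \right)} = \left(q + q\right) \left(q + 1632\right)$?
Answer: $\frac{10538061}{3476246} \approx 3.0314$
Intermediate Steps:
$r{\left(q \right)} = 2 q \left(1632 + q\right)$
$\frac{r{\left(1590 \right)} + 292101}{3790005 - 313759} = \frac{2 \cdot 1590 \left(1632 + 1590\right) + 292101}{3790005 - 313759} = \frac{2 \cdot 1590 \cdot 3222 + 292101}{3476246} = \left(10245960 + 292101\right) \frac{1}{3476246} = 10538061 \cdot \frac{1}{3476246} = \frac{10538061}{3476246}$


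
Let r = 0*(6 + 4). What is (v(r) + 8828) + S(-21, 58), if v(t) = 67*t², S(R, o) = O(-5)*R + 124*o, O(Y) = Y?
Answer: 16125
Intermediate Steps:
r = 0 (r = 0*10 = 0)
S(R, o) = -5*R + 124*o
(v(r) + 8828) + S(-21, 58) = (67*0² + 8828) + (-5*(-21) + 124*58) = (67*0 + 8828) + (105 + 7192) = (0 + 8828) + 7297 = 8828 + 7297 = 16125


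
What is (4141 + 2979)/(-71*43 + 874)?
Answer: -7120/2179 ≈ -3.2676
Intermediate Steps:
(4141 + 2979)/(-71*43 + 874) = 7120/(-3053 + 874) = 7120/(-2179) = 7120*(-1/2179) = -7120/2179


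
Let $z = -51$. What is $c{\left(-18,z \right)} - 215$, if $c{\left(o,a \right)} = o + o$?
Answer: $-251$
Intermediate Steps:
$c{\left(o,a \right)} = 2 o$
$c{\left(-18,z \right)} - 215 = 2 \left(-18\right) - 215 = -36 - 215 = -251$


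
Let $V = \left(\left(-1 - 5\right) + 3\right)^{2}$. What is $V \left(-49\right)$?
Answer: $-441$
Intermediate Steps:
$V = 9$ ($V = \left(-6 + 3\right)^{2} = \left(-3\right)^{2} = 9$)
$V \left(-49\right) = 9 \left(-49\right) = -441$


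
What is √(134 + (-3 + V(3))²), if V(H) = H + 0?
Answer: √134 ≈ 11.576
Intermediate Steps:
V(H) = H
√(134 + (-3 + V(3))²) = √(134 + (-3 + 3)²) = √(134 + 0²) = √(134 + 0) = √134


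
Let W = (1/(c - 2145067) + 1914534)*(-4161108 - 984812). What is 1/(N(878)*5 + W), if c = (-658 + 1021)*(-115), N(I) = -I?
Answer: -546703/5386139171174919530 ≈ -1.0150e-13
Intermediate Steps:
c = -41745 (c = 363*(-115) = -41745)
W = -5386139168774893360/546703 (W = (1/(-41745 - 2145067) + 1914534)*(-4161108 - 984812) = (1/(-2186812) + 1914534)*(-5145920) = (-1/2186812 + 1914534)*(-5145920) = (4186725925607/2186812)*(-5145920) = -5386139168774893360/546703 ≈ -9.8520e+12)
1/(N(878)*5 + W) = 1/(-1*878*5 - 5386139168774893360/546703) = 1/(-878*5 - 5386139168774893360/546703) = 1/(-4390 - 5386139168774893360/546703) = 1/(-5386139171174919530/546703) = -546703/5386139171174919530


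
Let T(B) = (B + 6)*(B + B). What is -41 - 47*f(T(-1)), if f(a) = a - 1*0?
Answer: 429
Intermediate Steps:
T(B) = 2*B*(6 + B) (T(B) = (6 + B)*(2*B) = 2*B*(6 + B))
f(a) = a (f(a) = a + 0 = a)
-41 - 47*f(T(-1)) = -41 - 94*(-1)*(6 - 1) = -41 - 94*(-1)*5 = -41 - 47*(-10) = -41 + 470 = 429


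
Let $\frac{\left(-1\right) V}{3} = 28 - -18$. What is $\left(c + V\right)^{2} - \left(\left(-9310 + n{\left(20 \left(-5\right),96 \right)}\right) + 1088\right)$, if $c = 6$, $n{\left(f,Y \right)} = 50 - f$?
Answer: $25496$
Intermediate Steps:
$V = -138$ ($V = - 3 \left(28 - -18\right) = - 3 \left(28 + 18\right) = \left(-3\right) 46 = -138$)
$\left(c + V\right)^{2} - \left(\left(-9310 + n{\left(20 \left(-5\right),96 \right)}\right) + 1088\right) = \left(6 - 138\right)^{2} - \left(\left(-9310 - \left(-50 + 20 \left(-5\right)\right)\right) + 1088\right) = \left(-132\right)^{2} - \left(\left(-9310 + \left(50 - -100\right)\right) + 1088\right) = 17424 - \left(\left(-9310 + \left(50 + 100\right)\right) + 1088\right) = 17424 - \left(\left(-9310 + 150\right) + 1088\right) = 17424 - \left(-9160 + 1088\right) = 17424 - -8072 = 17424 + 8072 = 25496$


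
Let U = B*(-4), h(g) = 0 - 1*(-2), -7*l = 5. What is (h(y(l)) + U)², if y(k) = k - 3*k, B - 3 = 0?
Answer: 100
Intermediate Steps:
l = -5/7 (l = -⅐*5 = -5/7 ≈ -0.71429)
B = 3 (B = 3 + 0 = 3)
y(k) = -2*k
h(g) = 2 (h(g) = 0 + 2 = 2)
U = -12 (U = 3*(-4) = -12)
(h(y(l)) + U)² = (2 - 12)² = (-10)² = 100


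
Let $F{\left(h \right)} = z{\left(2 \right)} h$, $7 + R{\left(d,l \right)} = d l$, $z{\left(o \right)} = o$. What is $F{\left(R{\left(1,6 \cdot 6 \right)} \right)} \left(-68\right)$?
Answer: $-3944$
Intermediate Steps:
$R{\left(d,l \right)} = -7 + d l$
$F{\left(h \right)} = 2 h$
$F{\left(R{\left(1,6 \cdot 6 \right)} \right)} \left(-68\right) = 2 \left(-7 + 1 \cdot 6 \cdot 6\right) \left(-68\right) = 2 \left(-7 + 1 \cdot 36\right) \left(-68\right) = 2 \left(-7 + 36\right) \left(-68\right) = 2 \cdot 29 \left(-68\right) = 58 \left(-68\right) = -3944$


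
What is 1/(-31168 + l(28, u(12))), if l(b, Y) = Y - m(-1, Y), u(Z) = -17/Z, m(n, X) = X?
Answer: -1/31168 ≈ -3.2084e-5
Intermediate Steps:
l(b, Y) = 0 (l(b, Y) = Y - Y = 0)
1/(-31168 + l(28, u(12))) = 1/(-31168 + 0) = 1/(-31168) = -1/31168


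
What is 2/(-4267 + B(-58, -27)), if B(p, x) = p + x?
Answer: -1/2176 ≈ -0.00045956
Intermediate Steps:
2/(-4267 + B(-58, -27)) = 2/(-4267 + (-58 - 27)) = 2/(-4267 - 85) = 2/(-4352) = -1/4352*2 = -1/2176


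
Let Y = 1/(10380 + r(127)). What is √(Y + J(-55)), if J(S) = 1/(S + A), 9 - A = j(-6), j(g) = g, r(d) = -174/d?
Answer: I*√480737451810/4393620 ≈ 0.15781*I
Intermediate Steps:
A = 15 (A = 9 - 1*(-6) = 9 + 6 = 15)
Y = 127/1318086 (Y = 1/(10380 - 174/127) = 1/(1318086/127) = 127/1318086 ≈ 9.6352e-5)
J(S) = 1/(15 + S) (J(S) = 1/(S + 15) = 1/(15 + S))
√(Y + J(-55)) = √(127/1318086 + 1/(15 - 55)) = √(127/1318086 + 1/(-40)) = √(127/1318086 - 1/40) = √(-656503/26361720) = I*√480737451810/4393620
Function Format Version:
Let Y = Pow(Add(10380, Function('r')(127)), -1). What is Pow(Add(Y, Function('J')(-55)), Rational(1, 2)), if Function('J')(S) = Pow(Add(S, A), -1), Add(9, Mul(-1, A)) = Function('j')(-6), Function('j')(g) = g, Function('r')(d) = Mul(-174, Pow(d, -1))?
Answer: Mul(Rational(1, 4393620), I, Pow(480737451810, Rational(1, 2))) ≈ Mul(0.15781, I)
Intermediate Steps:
A = 15 (A = Add(9, Mul(-1, -6)) = Add(9, 6) = 15)
Y = Rational(127, 1318086) (Y = Pow(Add(10380, Mul(-174, Pow(127, -1))), -1) = Pow(Add(10380, Mul(-174, Rational(1, 127))), -1) = Pow(Add(10380, Rational(-174, 127)), -1) = Pow(Rational(1318086, 127), -1) = Rational(127, 1318086) ≈ 9.6352e-5)
Function('J')(S) = Pow(Add(15, S), -1) (Function('J')(S) = Pow(Add(S, 15), -1) = Pow(Add(15, S), -1))
Pow(Add(Y, Function('J')(-55)), Rational(1, 2)) = Pow(Add(Rational(127, 1318086), Pow(Add(15, -55), -1)), Rational(1, 2)) = Pow(Add(Rational(127, 1318086), Pow(-40, -1)), Rational(1, 2)) = Pow(Add(Rational(127, 1318086), Rational(-1, 40)), Rational(1, 2)) = Pow(Rational(-656503, 26361720), Rational(1, 2)) = Mul(Rational(1, 4393620), I, Pow(480737451810, Rational(1, 2)))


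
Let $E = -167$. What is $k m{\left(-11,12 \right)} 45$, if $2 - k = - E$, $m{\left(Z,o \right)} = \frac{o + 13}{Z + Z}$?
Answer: $\frac{16875}{2} \approx 8437.5$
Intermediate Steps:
$m{\left(Z,o \right)} = \frac{13 + o}{2 Z}$
$k = -165$ ($k = 2 - \left(-1\right) \left(-167\right) = 2 - 167 = -165$)
$k m{\left(-11,12 \right)} 45 = - 165 \frac{13 + 12}{2 \left(-11\right)} 45 = - 165 \cdot \frac{1}{2} \left(- \frac{1}{11}\right) 25 \cdot 45 = \left(-165\right) \left(- \frac{25}{22}\right) 45 = \frac{375}{2} \cdot 45 = \frac{16875}{2}$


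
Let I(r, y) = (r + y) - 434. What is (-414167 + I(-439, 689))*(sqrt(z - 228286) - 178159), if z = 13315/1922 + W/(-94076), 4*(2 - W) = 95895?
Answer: 73820359809 - 1243053*I*sqrt(215726838718809727)/2916356 ≈ 7.382e+10 - 1.9797e+8*I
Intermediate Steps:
W = -95887/4 (W = 2 - 1/4*95895 = 2 - 95895/4 = -95887/4 ≈ -23972.)
I(r, y) = -434 + r + y
z = 2597391287/361628144 (z = 13315/1922 - 95887/4/(-94076) = 13315*(1/1922) - 95887/4*(-1/94076) = 13315/1922 + 95887/376304 = 2597391287/361628144 ≈ 7.1825)
(-414167 + I(-439, 689))*(sqrt(z - 228286) - 178159) = (-414167 + (-434 - 439 + 689))*(sqrt(2597391287/361628144 - 228286) - 178159) = (-414167 - 184)*(sqrt(-82552045089897/361628144) - 178159) = -414351*(3*I*sqrt(215726838718809727)/2916356 - 178159) = -414351*(-178159 + 3*I*sqrt(215726838718809727)/2916356) = 73820359809 - 1243053*I*sqrt(215726838718809727)/2916356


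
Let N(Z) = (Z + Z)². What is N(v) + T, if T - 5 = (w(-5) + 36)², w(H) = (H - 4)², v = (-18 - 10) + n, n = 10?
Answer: 14990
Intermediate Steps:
v = -18 (v = (-18 - 10) + 10 = -28 + 10 = -18)
w(H) = (-4 + H)²
N(Z) = 4*Z² (N(Z) = (2*Z)² = 4*Z²)
T = 13694 (T = 5 + ((-4 - 5)² + 36)² = 5 + ((-9)² + 36)² = 5 + (81 + 36)² = 5 + 117² = 5 + 13689 = 13694)
N(v) + T = 4*(-18)² + 13694 = 4*324 + 13694 = 1296 + 13694 = 14990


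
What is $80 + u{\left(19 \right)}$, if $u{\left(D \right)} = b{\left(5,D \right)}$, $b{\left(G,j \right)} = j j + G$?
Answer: $446$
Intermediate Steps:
$b{\left(G,j \right)} = G + j^{2}$ ($b{\left(G,j \right)} = j^{2} + G = G + j^{2}$)
$u{\left(D \right)} = 5 + D^{2}$
$80 + u{\left(19 \right)} = 80 + \left(5 + 19^{2}\right) = 80 + \left(5 + 361\right) = 80 + 366 = 446$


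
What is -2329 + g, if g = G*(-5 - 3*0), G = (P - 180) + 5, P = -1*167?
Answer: -619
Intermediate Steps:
P = -167
G = -342 (G = (-167 - 180) + 5 = -347 + 5 = -342)
g = 1710 (g = -342*(-5 - 3*0) = -342*(-5 + 0) = -342*(-5) = 1710)
-2329 + g = -2329 + 1710 = -619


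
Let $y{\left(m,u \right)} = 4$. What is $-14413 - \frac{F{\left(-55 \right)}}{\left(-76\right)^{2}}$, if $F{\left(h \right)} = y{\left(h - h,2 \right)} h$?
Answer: $- \frac{20812317}{1444} \approx -14413.0$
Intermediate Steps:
$F{\left(h \right)} = 4 h$
$-14413 - \frac{F{\left(-55 \right)}}{\left(-76\right)^{2}} = -14413 - \frac{4 \left(-55\right)}{\left(-76\right)^{2}} = -14413 - - \frac{220}{5776} = -14413 - \left(-220\right) \frac{1}{5776} = -14413 - - \frac{55}{1444} = -14413 + \frac{55}{1444} = - \frac{20812317}{1444}$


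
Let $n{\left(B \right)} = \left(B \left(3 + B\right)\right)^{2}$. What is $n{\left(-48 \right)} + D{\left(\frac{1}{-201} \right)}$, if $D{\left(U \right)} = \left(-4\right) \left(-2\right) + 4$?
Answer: $4665612$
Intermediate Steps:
$n{\left(B \right)} = B^{2} \left(3 + B\right)^{2}$
$D{\left(U \right)} = 12$ ($D{\left(U \right)} = 8 + 4 = 12$)
$n{\left(-48 \right)} + D{\left(\frac{1}{-201} \right)} = \left(-48\right)^{2} \left(3 - 48\right)^{2} + 12 = 2304 \left(-45\right)^{2} + 12 = 2304 \cdot 2025 + 12 = 4665600 + 12 = 4665612$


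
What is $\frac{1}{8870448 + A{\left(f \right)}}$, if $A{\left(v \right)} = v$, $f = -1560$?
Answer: $\frac{1}{8868888} \approx 1.1275 \cdot 10^{-7}$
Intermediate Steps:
$\frac{1}{8870448 + A{\left(f \right)}} = \frac{1}{8870448 - 1560} = \frac{1}{8868888}$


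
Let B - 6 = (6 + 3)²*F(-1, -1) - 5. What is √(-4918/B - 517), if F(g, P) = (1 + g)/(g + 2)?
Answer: I*√5435 ≈ 73.722*I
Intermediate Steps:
F(g, P) = (1 + g)/(2 + g)
B = 1 (B = 6 + ((6 + 3)²*((1 - 1)/(2 - 1)) - 5) = 6 + (9²*(0/1) - 5) = 6 + (81*(1*0) - 5) = 6 + (81*0 - 5) = 6 + (0 - 5) = 6 - 5 = 1)
√(-4918/B - 517) = √(-4918/1 - 517) = √(-4918*1 - 517) = √(-4918 - 517) = √(-5435) = I*√5435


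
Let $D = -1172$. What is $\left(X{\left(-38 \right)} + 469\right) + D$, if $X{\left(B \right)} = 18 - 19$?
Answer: $-704$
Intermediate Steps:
$X{\left(B \right)} = -1$ ($X{\left(B \right)} = 18 - 19 = -1$)
$\left(X{\left(-38 \right)} + 469\right) + D = \left(-1 + 469\right) - 1172 = 468 - 1172 = -704$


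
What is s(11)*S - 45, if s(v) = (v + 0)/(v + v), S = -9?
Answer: -99/2 ≈ -49.500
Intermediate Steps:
s(v) = 1/2 (s(v) = v/((2*v)) = v*(1/(2*v)) = 1/2)
s(11)*S - 45 = (1/2)*(-9) - 45 = -9/2 - 45 = -99/2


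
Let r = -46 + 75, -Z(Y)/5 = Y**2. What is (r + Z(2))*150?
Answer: 1350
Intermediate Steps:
Z(Y) = -5*Y**2
r = 29
(r + Z(2))*150 = (29 - 5*2**2)*150 = (29 - 5*4)*150 = (29 - 20)*150 = 9*150 = 1350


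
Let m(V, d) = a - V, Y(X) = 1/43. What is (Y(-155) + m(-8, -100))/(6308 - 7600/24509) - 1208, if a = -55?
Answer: -2007585280637/1661898099 ≈ -1208.0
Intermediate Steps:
Y(X) = 1/43
m(V, d) = -55 - V
(Y(-155) + m(-8, -100))/(6308 - 7600/24509) - 1208 = (1/43 + (-55 - 1*(-8)))/(6308 - 7600/24509) - 1208 = (1/43 + (-55 + 8))/(6308 - 7600*1/24509) - 1208 = (1/43 - 47)/(6308 - 7600/24509) - 1208 = -2020/(43*154595172/24509) - 1208 = -2020/43*24509/154595172 - 1208 = -12377045/1661898099 - 1208 = -2007585280637/1661898099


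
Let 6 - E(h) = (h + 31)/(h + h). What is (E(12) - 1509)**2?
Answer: 1304293225/576 ≈ 2.2644e+6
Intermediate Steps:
E(h) = 6 - (31 + h)/(2*h) (E(h) = 6 - (h + 31)/(h + h) = 6 - (31 + h)/(2*h))
(E(12) - 1509)**2 = ((1/2)*(-31 + 11*12)/12 - 1509)**2 = ((1/2)*(1/12)*(-31 + 132) - 1509)**2 = ((1/2)*(1/12)*101 - 1509)**2 = (101/24 - 1509)**2 = (-36115/24)**2 = 1304293225/576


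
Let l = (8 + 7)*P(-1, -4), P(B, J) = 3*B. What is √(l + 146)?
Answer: √101 ≈ 10.050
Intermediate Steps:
l = -45 (l = (8 + 7)*(3*(-1)) = 15*(-3) = -45)
√(l + 146) = √(-45 + 146) = √101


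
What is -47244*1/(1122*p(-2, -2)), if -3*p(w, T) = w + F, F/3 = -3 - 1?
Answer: -11811/1309 ≈ -9.0229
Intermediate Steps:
F = -12 (F = 3*(-3 - 1) = 3*(-4) = -12)
p(w, T) = 4 - w/3 (p(w, T) = -(w - 12)/3 = -(-12 + w)/3 = 4 - w/3)
-47244*1/(1122*p(-2, -2)) = -47244*1/(1122*(4 - ⅓*(-2))) = -47244*1/(1122*(4 + ⅔)) = -47244/(1122*(14/3)) = -47244/5236 = -47244*1/5236 = -11811/1309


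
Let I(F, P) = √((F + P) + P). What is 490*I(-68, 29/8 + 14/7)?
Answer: 245*I*√227 ≈ 3691.3*I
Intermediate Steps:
I(F, P) = √(F + 2*P)
490*I(-68, 29/8 + 14/7) = 490*√(-68 + 2*(29/8 + 14/7)) = 490*√(-68 + 2*(29*(⅛) + 14*(⅐))) = 490*√(-68 + 2*(29/8 + 2)) = 490*√(-68 + 2*(45/8)) = 490*√(-68 + 45/4) = 490*√(-227/4) = 490*(I*√227/2) = 245*I*√227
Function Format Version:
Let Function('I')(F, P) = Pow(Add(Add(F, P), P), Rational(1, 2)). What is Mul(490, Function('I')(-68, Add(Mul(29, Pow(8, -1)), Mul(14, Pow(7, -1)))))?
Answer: Mul(245, I, Pow(227, Rational(1, 2))) ≈ Mul(3691.3, I)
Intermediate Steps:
Function('I')(F, P) = Pow(Add(F, Mul(2, P)), Rational(1, 2))
Mul(490, Function('I')(-68, Add(Mul(29, Pow(8, -1)), Mul(14, Pow(7, -1))))) = Mul(490, Pow(Add(-68, Mul(2, Add(Mul(29, Pow(8, -1)), Mul(14, Pow(7, -1))))), Rational(1, 2))) = Mul(490, Pow(Add(-68, Mul(2, Add(Mul(29, Rational(1, 8)), Mul(14, Rational(1, 7))))), Rational(1, 2))) = Mul(490, Pow(Add(-68, Mul(2, Add(Rational(29, 8), 2))), Rational(1, 2))) = Mul(490, Pow(Add(-68, Mul(2, Rational(45, 8))), Rational(1, 2))) = Mul(490, Pow(Add(-68, Rational(45, 4)), Rational(1, 2))) = Mul(490, Pow(Rational(-227, 4), Rational(1, 2))) = Mul(490, Mul(Rational(1, 2), I, Pow(227, Rational(1, 2)))) = Mul(245, I, Pow(227, Rational(1, 2)))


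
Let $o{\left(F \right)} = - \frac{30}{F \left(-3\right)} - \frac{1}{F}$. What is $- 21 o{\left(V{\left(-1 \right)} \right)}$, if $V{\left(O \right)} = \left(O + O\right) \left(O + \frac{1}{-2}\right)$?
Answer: $-63$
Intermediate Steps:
$V{\left(O \right)} = 2 O \left(- \frac{1}{2} + O\right)$ ($V{\left(O \right)} = 2 O \left(O - \frac{1}{2}\right) = 2 O \left(- \frac{1}{2} + O\right)$)
$o{\left(F \right)} = \frac{9}{F}$ ($o{\left(F \right)} = - \frac{30}{\left(-3\right) F} - \frac{1}{F} = - 30 \left(- \frac{1}{3 F}\right) - \frac{1}{F} = \frac{10}{F} - \frac{1}{F} = \frac{9}{F}$)
$- 21 o{\left(V{\left(-1 \right)} \right)} = - 21 \frac{9}{\left(-1\right) \left(-1 + 2 \left(-1\right)\right)} = - 21 \frac{9}{\left(-1\right) \left(-1 - 2\right)} = - 21 \frac{9}{\left(-1\right) \left(-3\right)} = - 21 \cdot \frac{9}{3} = - 21 \cdot 9 \cdot \frac{1}{3} = \left(-21\right) 3 = -63$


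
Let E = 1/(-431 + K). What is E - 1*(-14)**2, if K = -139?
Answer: -111721/570 ≈ -196.00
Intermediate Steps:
E = -1/570 (E = 1/(-431 - 139) = 1/(-570) = -1/570 ≈ -0.0017544)
E - 1*(-14)**2 = -1/570 - 1*(-14)**2 = -1/570 - 1*196 = -1/570 - 196 = -111721/570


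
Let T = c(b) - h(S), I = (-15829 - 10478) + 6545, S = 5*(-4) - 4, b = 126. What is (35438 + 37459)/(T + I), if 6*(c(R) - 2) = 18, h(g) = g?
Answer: -72897/19733 ≈ -3.6942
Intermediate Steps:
S = -24 (S = -20 - 4 = -24)
c(R) = 5 (c(R) = 2 + (⅙)*18 = 2 + 3 = 5)
I = -19762 (I = -26307 + 6545 = -19762)
T = 29 (T = 5 - 1*(-24) = 5 + 24 = 29)
(35438 + 37459)/(T + I) = (35438 + 37459)/(29 - 19762) = 72897/(-19733) = 72897*(-1/19733) = -72897/19733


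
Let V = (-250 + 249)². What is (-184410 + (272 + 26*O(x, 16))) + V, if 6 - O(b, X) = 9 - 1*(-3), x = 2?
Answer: -184293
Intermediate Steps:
O(b, X) = -6 (O(b, X) = 6 - (9 - 1*(-3)) = 6 - (9 + 3) = 6 - 1*12 = 6 - 12 = -6)
V = 1 (V = (-1)² = 1)
(-184410 + (272 + 26*O(x, 16))) + V = (-184410 + (272 + 26*(-6))) + 1 = (-184410 + (272 - 156)) + 1 = (-184410 + 116) + 1 = -184294 + 1 = -184293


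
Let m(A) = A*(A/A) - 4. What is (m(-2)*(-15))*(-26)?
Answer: -2340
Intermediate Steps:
m(A) = -4 + A (m(A) = A*1 - 4 = A - 4 = -4 + A)
(m(-2)*(-15))*(-26) = ((-4 - 2)*(-15))*(-26) = -6*(-15)*(-26) = 90*(-26) = -2340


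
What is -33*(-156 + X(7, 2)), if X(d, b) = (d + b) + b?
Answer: 4785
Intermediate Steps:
X(d, b) = d + 2*b (X(d, b) = (b + d) + b = d + 2*b)
-33*(-156 + X(7, 2)) = -33*(-156 + (7 + 2*2)) = -33*(-156 + (7 + 4)) = -33*(-156 + 11) = -33*(-145) = 4785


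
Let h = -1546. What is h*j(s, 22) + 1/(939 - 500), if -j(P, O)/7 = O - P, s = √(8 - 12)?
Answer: 104518877/439 - 21644*I ≈ 2.3808e+5 - 21644.0*I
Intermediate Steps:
s = 2*I (s = √(-4) = 2*I ≈ 2.0*I)
j(P, O) = -7*O + 7*P (j(P, O) = -7*(O - P) = -7*O + 7*P)
h*j(s, 22) + 1/(939 - 500) = -1546*(-7*22 + 7*(2*I)) + 1/(939 - 500) = -1546*(-154 + 14*I) + 1/439 = (238084 - 21644*I) + 1/439 = 104518877/439 - 21644*I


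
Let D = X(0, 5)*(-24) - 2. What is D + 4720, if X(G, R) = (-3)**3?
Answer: 5366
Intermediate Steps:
X(G, R) = -27
D = 646 (D = -27*(-24) - 2 = 648 - 2 = 646)
D + 4720 = 646 + 4720 = 5366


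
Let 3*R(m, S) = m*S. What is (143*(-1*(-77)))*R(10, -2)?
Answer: -220220/3 ≈ -73407.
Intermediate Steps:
R(m, S) = S*m/3 (R(m, S) = (m*S)/3 = (S*m)/3 = S*m/3)
(143*(-1*(-77)))*R(10, -2) = (143*(-1*(-77)))*((1/3)*(-2)*10) = (143*77)*(-20/3) = 11011*(-20/3) = -220220/3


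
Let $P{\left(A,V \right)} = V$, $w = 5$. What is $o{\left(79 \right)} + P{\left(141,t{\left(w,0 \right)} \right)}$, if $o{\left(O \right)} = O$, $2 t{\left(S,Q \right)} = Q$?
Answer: $79$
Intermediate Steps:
$t{\left(S,Q \right)} = \frac{Q}{2}$
$o{\left(79 \right)} + P{\left(141,t{\left(w,0 \right)} \right)} = 79 + \frac{1}{2} \cdot 0 = 79 + 0 = 79$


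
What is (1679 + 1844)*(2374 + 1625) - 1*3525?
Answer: 14084952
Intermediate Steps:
(1679 + 1844)*(2374 + 1625) - 1*3525 = 3523*3999 - 3525 = 14088477 - 3525 = 14084952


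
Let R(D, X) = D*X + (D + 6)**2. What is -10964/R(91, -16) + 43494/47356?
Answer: -86651701/188311134 ≈ -0.46015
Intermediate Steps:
R(D, X) = (6 + D)**2 + D*X (R(D, X) = D*X + (6 + D)**2 = (6 + D)**2 + D*X)
-10964/R(91, -16) + 43494/47356 = -10964/((6 + 91)**2 + 91*(-16)) + 43494/47356 = -10964/(97**2 - 1456) + 43494*(1/47356) = -10964/(9409 - 1456) + 21747/23678 = -10964/7953 + 21747/23678 = -86651701/188311134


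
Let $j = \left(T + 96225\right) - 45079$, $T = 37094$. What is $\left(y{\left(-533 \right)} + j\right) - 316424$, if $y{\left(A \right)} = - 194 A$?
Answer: $-124782$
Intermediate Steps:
$j = 88240$ ($j = \left(37094 + 96225\right) - 45079 = 133319 - 45079 = 88240$)
$\left(y{\left(-533 \right)} + j\right) - 316424 = \left(\left(-194\right) \left(-533\right) + 88240\right) - 316424 = \left(103402 + 88240\right) - 316424 = 191642 - 316424 = -124782$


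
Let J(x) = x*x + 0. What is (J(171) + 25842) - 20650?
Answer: 34433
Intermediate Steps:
J(x) = x² (J(x) = x² + 0 = x²)
(J(171) + 25842) - 20650 = (171² + 25842) - 20650 = (29241 + 25842) - 20650 = 55083 - 20650 = 34433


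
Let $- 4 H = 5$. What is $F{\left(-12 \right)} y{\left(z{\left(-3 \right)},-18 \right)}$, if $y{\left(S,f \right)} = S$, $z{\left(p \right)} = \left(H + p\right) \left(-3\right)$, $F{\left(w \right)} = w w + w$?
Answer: $1683$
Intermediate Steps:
$H = - \frac{5}{4}$ ($H = \left(- \frac{1}{4}\right) 5 = - \frac{5}{4} \approx -1.25$)
$F{\left(w \right)} = w + w^{2}$ ($F{\left(w \right)} = w^{2} + w = w + w^{2}$)
$z{\left(p \right)} = \frac{15}{4} - 3 p$ ($z{\left(p \right)} = \left(- \frac{5}{4} + p\right) \left(-3\right) = \frac{15}{4} - 3 p$)
$F{\left(-12 \right)} y{\left(z{\left(-3 \right)},-18 \right)} = - 12 \left(1 - 12\right) \left(\frac{15}{4} - -9\right) = \left(-12\right) \left(-11\right) \left(\frac{15}{4} + 9\right) = 132 \cdot \frac{51}{4} = 1683$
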